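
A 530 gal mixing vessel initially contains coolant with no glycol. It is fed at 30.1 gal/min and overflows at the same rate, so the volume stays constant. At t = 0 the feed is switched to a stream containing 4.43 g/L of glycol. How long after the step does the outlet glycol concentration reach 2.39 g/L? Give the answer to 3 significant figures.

Mass balance on the solute (V constant): V dC/dt = Q(C_in − C), so τ = V/Q = 17.608 min.
C(t) = C_in + (C₀ − C_in) e^(−t/τ). Set C = 2.39 and solve for t:
e^(−t/τ) = (C − C_in)/(C₀ − C_in) = (2.39 − 4.43)/(0 − 4.43) = 0.46050
t = −τ ln(…) = 17.608 × 0.77545 = 13.654 min.

13.7 min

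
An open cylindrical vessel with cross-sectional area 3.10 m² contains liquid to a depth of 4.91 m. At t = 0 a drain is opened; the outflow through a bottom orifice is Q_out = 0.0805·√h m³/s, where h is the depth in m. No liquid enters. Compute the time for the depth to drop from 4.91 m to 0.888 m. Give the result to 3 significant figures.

Mass balance (ρ constant): A dh/dt = −0.0805 √h.
∫ h^(−1/2) dh = −(0.0805/A) ∫ dt, giving 2√h = 2√h₀ − (0.0805/A) t.
t = 2A(√h₀ − √h)/0.0805 = 2·3.10·(√4.91 − √0.888)/0.0805
  = 6.2000 × (2.2159 − 0.94234) / 0.0805 = 98.084 s.

98.1 s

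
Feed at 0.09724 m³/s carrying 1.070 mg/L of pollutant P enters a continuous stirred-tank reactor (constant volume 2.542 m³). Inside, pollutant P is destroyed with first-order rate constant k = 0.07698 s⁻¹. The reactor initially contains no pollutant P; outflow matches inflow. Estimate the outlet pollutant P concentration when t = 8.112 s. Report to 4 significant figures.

Species balance: V dC/dt = Q C_in − Q C − k V C.
This is linear with rate a = Q/V + k = 0.115233 s⁻¹.
C_ss = Q C_in/(Q + kV) = 0.355202 mg/L; C(t) = C_ss + (C₀ − C_ss) e^(−a t).
C(8.112) = 0.355202 + (-0.355202)·e^(−0.115233·8.112) = 0.355202 + (-0.355202)·0.392675 = 0.215723 mg/L.

0.2157 mg/L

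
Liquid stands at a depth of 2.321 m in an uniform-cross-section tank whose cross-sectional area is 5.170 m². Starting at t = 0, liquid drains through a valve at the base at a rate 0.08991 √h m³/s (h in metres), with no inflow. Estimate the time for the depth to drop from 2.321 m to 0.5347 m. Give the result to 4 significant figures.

A dh/dt = −Q_out = −0.08991 √h.
Separate and integrate: 2(√h − √h₀) = −(0.08991/A) t.
t = 2A(√h₀ − √h)/0.08991 = 2·5.170·(√2.321 − √0.5347)/0.08991
  = 10.3400 × (1.52348 − 0.731232) / 0.08991 = 91.1120 s.

91.11 s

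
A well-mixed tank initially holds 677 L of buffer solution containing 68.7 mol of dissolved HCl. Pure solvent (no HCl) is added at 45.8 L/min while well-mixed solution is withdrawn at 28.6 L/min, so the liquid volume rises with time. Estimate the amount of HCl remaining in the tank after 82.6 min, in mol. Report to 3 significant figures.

Let m(t) be the amount of HCl. Volume: V(t) = V₀ + (Q_in − Q_out) t = 677 + 17.200 t; V(82.6) = 2097.7 L.
No HCl enters, so dm/dt = −Q_out · (m/V).
dm/m = −Q_out dt/(V₀ + 17.200 t); integrating gives ln(m/m₀) = −(Q_out/(Q_in−Q_out)) ln(V/V₀).
m = m₀ (V₀/V)^(Q_out/(Q_in−Q_out)) = 68.7 × (677/2097.7)^(1.6628) = 10.478 mol.

10.5 mol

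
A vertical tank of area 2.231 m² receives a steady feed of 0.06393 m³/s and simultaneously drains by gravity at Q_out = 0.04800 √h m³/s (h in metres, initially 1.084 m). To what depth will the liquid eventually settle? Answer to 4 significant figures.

Accumulation of liquid (constant cross-section A): A dh/dt = Q_in − 0.04800 √h. At steady state dh/dt = 0:
Q_in = 0.04800 √h_ss ⇒ √h_ss = 0.06393/0.04800 = 1.33187.
h_ss = 1.33187² = 1.77389 m. (Since h₀ = 1.084 m < h_ss, the level will rise toward this value.)

1.774 m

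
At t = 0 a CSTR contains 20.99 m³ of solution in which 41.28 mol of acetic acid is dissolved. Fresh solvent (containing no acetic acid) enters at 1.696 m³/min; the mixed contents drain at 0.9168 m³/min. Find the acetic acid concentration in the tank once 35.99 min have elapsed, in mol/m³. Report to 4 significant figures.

Total volume: dV/dt = Q_in − Q_out = 0.779200 m³/min, so V(t) = 20.99 + 0.779200 t and V(35.99) = 49.0334 m³.
Solute balance: dm/dt = 0 − Q_out C = −Q_out m/V(t).
Separate: dm/m = −Q_out dt/V(t) ⇒ ln(m/m₀) = −(Q_out/(Q_in−Q_out)) ln(V/V₀).
m = m₀ (V₀/V)^(Q_out/(Q_in−Q_out)) = 41.28 × (20.99/49.0334)^(1.17659) = 15.2121 mol.
C = m/V = 15.2121/49.0334 = 0.310240 mol/m³.

0.3102 mol/m³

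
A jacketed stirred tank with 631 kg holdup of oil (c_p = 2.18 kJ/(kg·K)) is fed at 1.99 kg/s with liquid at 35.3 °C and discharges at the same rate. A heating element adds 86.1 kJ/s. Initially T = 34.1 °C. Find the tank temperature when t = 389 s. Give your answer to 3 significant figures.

49.0 °C

Heat balance on the well-mixed liquid: M c_p dT/dt = ṁ c_p (T_in − T) + 86.1.
Rearrange: dT/dt = (T_ss − T)/τ with τ = M/ṁ = 317.09 s and T_ss = T_in + Q̇/(ṁ c_p) = 55.147 °C.
Integrating: T(t) = T_ss + (T₀ − T_ss) e^(−t/τ).
T(389) = 55.147 + (-21.047)·e^(−389/317.09) = 55.147 + (-21.047)·0.29323 = 48.975 °C.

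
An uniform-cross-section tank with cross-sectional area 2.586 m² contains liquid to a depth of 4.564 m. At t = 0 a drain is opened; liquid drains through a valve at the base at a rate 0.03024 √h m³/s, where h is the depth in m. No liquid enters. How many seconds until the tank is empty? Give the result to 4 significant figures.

365.4 s

Volume balance on the tank: A dh/dt = −0.03024 √h.
Separate and integrate: 2(√h − √h₀) = −(0.03024/A) t.
Tank is empty when √h = 0: t_empty = 2A√h₀/0.03024.
t_empty = 2·2.586·√4.564/0.03024 = 5.17200·2.13635/0.03024 = 365.384 s.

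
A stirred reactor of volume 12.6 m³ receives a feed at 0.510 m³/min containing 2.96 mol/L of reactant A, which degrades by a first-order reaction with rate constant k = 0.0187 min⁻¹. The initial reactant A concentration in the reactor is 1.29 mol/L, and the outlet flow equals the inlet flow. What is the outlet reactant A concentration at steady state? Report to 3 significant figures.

Accumulation = in − out − consumed: V dC/dt = Q C_in − Q C − k V C.
At steady state: 0 = Q C_in − (Q + kV) C_ss, so C_ss = Q C_in/(Q + kV).
C_ss = 0.510·2.96/(0.510 + 0.0187·12.6) = 1.5096/0.74562 = 2.0246 mol/L.

2.02 mol/L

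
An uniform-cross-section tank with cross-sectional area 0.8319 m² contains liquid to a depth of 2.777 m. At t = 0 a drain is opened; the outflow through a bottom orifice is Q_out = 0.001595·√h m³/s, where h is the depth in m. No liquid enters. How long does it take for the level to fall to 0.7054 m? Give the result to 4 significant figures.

With no inflow, A dh/dt = −0.001595 √h.
∫ h^(−1/2) dh = −(0.001595/A) ∫ dt, giving 2√h = 2√h₀ − (0.001595/A) t.
t = 2A(√h₀ − √h)/0.001595 = 2·0.8319·(√2.777 − √0.7054)/0.001595
  = 1.66380 × (1.66643 − 0.839881) / 0.001595 = 862.206 s.

862.2 s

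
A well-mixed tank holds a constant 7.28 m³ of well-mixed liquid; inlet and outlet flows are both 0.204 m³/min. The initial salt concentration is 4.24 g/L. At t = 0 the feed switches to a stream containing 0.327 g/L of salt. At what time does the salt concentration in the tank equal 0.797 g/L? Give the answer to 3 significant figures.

Species balance: V dC/dt = Q(C_in − C) ⇒ τ = V/Q = 35.686 min.
C(t) = C_in + (C₀ − C_in) e^(−t/τ). Set C = 0.797 and solve for t:
e^(−t/τ) = (C − C_in)/(C₀ − C_in) = (0.797 − 0.327)/(4.24 − 0.327) = 0.12011
t = −τ ln(…) = 35.686 × 2.1193 = 75.631 min.

75.6 min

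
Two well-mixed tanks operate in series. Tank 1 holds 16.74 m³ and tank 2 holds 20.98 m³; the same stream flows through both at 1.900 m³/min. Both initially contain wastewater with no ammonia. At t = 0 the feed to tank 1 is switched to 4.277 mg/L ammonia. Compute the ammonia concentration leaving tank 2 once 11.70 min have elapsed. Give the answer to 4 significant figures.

Species balance on tank i: dCᵢ/dt = (Cᵢ₋₁ − Cᵢ)/τᵢ with τᵢ = Vᵢ/Q.
τ₁ = 16.74/1.900 = 8.81053 min; τ₂ = 20.98/1.900 = 11.0421 min.
Solving the cascade with C₁(0)=C₂(0)=0 gives C₂(t) = C_in[1 − (τ₁ e^(−t/τ₁) − τ₂ e^(−t/τ₂))/(τ₁ − τ₂)].
At t = 11.70: e^(−t/τ₁) = 0.265018, e^(−t/τ₂) = 0.346601.
C₂ = 4.277·[1 − (8.81053·0.265018 − 11.0421·0.346601)/(-2.23158)] = 4.277·0.331300 = 1.41697 mg/L.

1.417 mg/L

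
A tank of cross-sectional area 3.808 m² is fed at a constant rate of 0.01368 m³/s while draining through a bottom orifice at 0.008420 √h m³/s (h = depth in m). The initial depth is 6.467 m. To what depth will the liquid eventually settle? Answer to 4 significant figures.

A dh/dt = Q_in − 0.008420 √h. Steady state requires inflow = outflow:
Q_in = 0.008420 √h_ss ⇒ √h_ss = 0.01368/0.008420 = 1.62470.
h_ss = 1.62470² = 2.63966 m. (Since h₀ = 6.467 m > h_ss, the level will fall toward this value.)

2.640 m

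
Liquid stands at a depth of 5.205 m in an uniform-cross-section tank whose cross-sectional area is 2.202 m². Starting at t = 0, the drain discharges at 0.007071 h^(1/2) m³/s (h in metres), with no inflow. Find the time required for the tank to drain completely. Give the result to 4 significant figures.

1421 s

Mass balance (ρ constant): A dh/dt = −0.007071 √h.
This is separable: 2 d(√h)/dt = −0.007071/A, so √h = √h₀ − (0.007071/(2A)) t.
Set h = 0: 2√h₀ = (0.007071/A) t_empty ⇒ t_empty = 2A√h₀/0.007071.
t_empty = 2·2.202·√5.205/0.007071 = 4.40400·2.28145/0.007071 = 1420.94 s.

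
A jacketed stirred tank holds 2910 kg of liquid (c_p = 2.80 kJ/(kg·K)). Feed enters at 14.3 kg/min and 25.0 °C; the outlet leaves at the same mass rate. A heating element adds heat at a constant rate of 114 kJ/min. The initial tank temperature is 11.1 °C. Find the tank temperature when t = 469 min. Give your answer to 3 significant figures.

26.2 °C

M c_p dT/dt = ṁ c_p (T_in − T) + Q̇.
Rearrange: dT/dt = (T_ss − T)/τ with τ = M/ṁ = 203.50 min and T_ss = T_in + Q̇/(ṁ c_p) = 27.847 °C.
T approaches T_ss exponentially: T(t) = T_ss + (T₀ − T_ss) e^(−t/τ).
T(469) = 27.847 + (-16.747)·e^(−469/203.50) = 27.847 + (-16.747)·0.099788 = 26.176 °C.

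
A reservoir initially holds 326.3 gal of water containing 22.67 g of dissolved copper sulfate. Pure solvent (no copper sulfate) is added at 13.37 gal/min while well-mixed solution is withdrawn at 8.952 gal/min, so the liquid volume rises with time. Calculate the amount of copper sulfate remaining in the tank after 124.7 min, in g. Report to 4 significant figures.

Total volume: dV/dt = Q_in − Q_out = 4.41800 gal/min, so V(t) = 326.3 + 4.41800 t and V(124.7) = 877.225 gal.
Species balance (pure solvent in): dm/dt = −Q_out · m/V(t).
dm/m = −Q_out dt/(V₀ + 4.41800 t); integrating gives ln(m/m₀) = −(Q_out/(Q_in−Q_out)) ln(V/V₀).
m = m₀ (V₀/V)^(Q_out/(Q_in−Q_out)) = 22.67 × (326.3/877.225)^(2.02626) = 3.05624 g.

3.056 g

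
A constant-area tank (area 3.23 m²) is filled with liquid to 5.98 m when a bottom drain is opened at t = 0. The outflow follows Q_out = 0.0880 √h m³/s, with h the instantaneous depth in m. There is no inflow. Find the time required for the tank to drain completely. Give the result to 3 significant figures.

180 s

Unsteady balance on liquid volume: A dh/dt = −0.0880 √h.
∫ h^(−1/2) dh = −(0.0880/A) ∫ dt, giving 2√h = 2√h₀ − (0.0880/A) t.
Tank is empty when √h = 0: t_empty = 2A√h₀/0.0880.
t_empty = 2·3.23·√5.98/0.0880 = 6.4600·2.4454/0.0880 = 179.51 s.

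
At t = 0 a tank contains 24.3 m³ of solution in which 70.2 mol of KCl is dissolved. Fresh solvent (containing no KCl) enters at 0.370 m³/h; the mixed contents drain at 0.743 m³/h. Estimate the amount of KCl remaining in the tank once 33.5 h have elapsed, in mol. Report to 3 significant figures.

16.7 mol

Let m(t) be the amount of KCl. Volume: V(t) = V₀ + (Q_in − Q_out) t = 24.3 − 0.37300 t; V(33.5) = 11.805 m³.
Species balance (pure solvent in): dm/dt = −Q_out · m/V(t).
Separate: dm/m = −Q_out dt/V(t) ⇒ ln(m/m₀) = −(Q_out/(Q_in−Q_out)) ln(V/V₀).
m = m₀ (V₀/V)^(Q_out/(Q_in−Q_out)) = 70.2 × (24.3/11.805)^(-1.9920) = 16.663 mol.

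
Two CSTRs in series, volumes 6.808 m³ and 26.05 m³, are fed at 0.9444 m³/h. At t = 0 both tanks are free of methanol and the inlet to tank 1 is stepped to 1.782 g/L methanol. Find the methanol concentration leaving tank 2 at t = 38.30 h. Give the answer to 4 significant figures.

1.183 g/L

Species balance on tank i: dCᵢ/dt = (Cᵢ₋₁ − Cᵢ)/τᵢ with τᵢ = Vᵢ/Q.
τ₁ = 6.808/0.9444 = 7.20881 h; τ₂ = 26.05/0.9444 = 27.5837 h.
Tank 1: C₁ = C_in(1 − e^(−t/τ₁)). Tank 2 (τ₁ ≠ τ₂): C₂ = C_in[1 − (τ₁ e^(−t/τ₁) − τ₂ e^(−t/τ₂))/(τ₁ − τ₂)].
At t = 38.30: e^(−t/τ₁) = 0.00492740, e^(−t/τ₂) = 0.249448.
C₂ = 1.782·[1 − (7.20881·0.00492740 − 27.5837·0.249448)/(-20.3748)] = 1.782·0.664038 = 1.18332 g/L.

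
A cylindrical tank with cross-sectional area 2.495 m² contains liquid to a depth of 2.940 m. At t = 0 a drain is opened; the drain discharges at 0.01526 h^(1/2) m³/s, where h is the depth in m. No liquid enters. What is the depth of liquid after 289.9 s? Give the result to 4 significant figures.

Accumulation of liquid (constant cross-section A): A dh/dt = −0.01526 √h.
Separate and integrate: 2(√h − √h₀) = −(0.01526/A) t.
√h = √2.940 − 0.01526·289.9/(2·2.495) = 1.71464 − 0.886548 = 0.828095.
h = 0.828095² = 0.685741 m.

0.6857 m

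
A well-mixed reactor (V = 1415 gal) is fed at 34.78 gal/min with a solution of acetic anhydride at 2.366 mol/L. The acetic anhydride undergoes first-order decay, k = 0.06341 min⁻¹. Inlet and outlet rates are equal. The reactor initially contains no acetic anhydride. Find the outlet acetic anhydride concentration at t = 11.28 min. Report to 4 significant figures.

V dC/dt = Q(C_in − C) − k V C.
This is linear with rate a = Q/V + k = 0.0879895 min⁻¹.
C_ss = Q C_in/(Q + kV) = 0.660932 mol/L; C(t) = C_ss + (C₀ − C_ss) e^(−a t).
C(11.28) = 0.660932 + (-0.660932)·e^(−0.0879895·11.28) = 0.660932 + (-0.660932)·0.370641 = 0.415964 mol/L.

0.4160 mol/L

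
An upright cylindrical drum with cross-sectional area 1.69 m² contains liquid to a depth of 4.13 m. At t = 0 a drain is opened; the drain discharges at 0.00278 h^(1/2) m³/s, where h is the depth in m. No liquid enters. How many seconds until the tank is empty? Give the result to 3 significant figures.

2470 s

A dh/dt = −Q_out = −0.00278 √h.
∫ h^(−1/2) dh = −(0.00278/A) ∫ dt, giving 2√h = 2√h₀ − (0.00278/A) t.
Set h = 0: 2√h₀ = (0.00278/A) t_empty ⇒ t_empty = 2A√h₀/0.00278.
t_empty = 2·1.69·√4.13/0.00278 = 3.3800·2.0322/0.00278 = 2470.9 s.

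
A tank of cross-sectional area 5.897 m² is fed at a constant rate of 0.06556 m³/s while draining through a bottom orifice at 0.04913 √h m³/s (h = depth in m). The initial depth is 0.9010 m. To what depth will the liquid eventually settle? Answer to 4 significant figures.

1.781 m

Level balance: A dh/dt = 0.06556 − 0.04913 √h. Setting dh/dt = 0:
Q_in = 0.04913 √h_ss ⇒ √h_ss = 0.06556/0.04913 = 1.33442.
h_ss = 1.33442² = 1.78067 m. (Since h₀ = 0.9010 m < h_ss, the level will rise toward this value.)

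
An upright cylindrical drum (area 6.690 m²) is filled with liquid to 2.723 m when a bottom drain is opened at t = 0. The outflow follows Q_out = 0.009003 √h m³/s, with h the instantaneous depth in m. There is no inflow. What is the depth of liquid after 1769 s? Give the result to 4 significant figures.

0.2115 m

A dh/dt = −Q_out = −0.009003 √h.
This is separable: 2 d(√h)/dt = −0.009003/A, so √h = √h₀ − (0.009003/(2A)) t.
√h = √2.723 − 0.009003·1769/(2·6.690) = 1.65015 − 1.19031 = 0.459845.
h = 0.459845² = 0.211457 m.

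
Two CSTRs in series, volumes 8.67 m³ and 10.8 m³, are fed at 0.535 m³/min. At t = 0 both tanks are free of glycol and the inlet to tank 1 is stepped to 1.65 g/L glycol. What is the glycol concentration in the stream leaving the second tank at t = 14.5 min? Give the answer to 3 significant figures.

Time constants: τᵢ = Vᵢ/Q for each well-mixed tank.
τ₁ = 8.67/0.535 = 16.206 min; τ₂ = 10.8/0.535 = 20.187 min.
Solving the cascade with C₁(0)=C₂(0)=0 gives C₂(t) = C_in[1 − (τ₁ e^(−t/τ₁) − τ₂ e^(−t/τ₂))/(τ₁ − τ₂)].
At t = 14.5: e^(−t/τ₁) = 0.40871, e^(−t/τ₂) = 0.48759.
C₂ = 1.65·[1 − (16.206·0.40871 − 20.187·0.48759)/(-3.9813)] = 1.65·0.19135 = 0.31572 g/L.

0.316 g/L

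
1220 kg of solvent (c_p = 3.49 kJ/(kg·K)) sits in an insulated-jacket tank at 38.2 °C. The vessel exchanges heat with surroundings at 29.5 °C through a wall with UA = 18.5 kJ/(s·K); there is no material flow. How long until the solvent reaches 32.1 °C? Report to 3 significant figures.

Lumped-capacitance energy balance: M c_p dT/dt = UA(T_amb − T).
τ = M c_p/UA = 230.15 s; T_ss = T_amb = 29.500 °C.
T(t) = T_ss + (T₀ − T_ss)e^(−t/τ); set T = 32.1:
t = −τ ln[(T − T_ss)/(T₀ − T_ss)] = −230.15 · ln(0.29885) = 277.98 s.

278 s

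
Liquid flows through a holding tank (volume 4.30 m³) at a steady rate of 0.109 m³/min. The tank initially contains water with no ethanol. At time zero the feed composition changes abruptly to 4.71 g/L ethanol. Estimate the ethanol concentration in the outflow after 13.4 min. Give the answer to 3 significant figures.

1.36 g/L

Accumulation = in − out for the solute gives V dC/dt = Q(C_in − C).
Rewrite as dC/dt + C/τ = C_in/τ, τ = V/Q = 39.450 min.
Integrating: C(t) = C_in + (C₀ − C_in) e^(−t/τ).
C(13.4) = 4.71 + (0 − 4.71)·e^(−13.4/39.450) = 4.71 + (-4.7100)·0.71200 = 1.3565 g/L.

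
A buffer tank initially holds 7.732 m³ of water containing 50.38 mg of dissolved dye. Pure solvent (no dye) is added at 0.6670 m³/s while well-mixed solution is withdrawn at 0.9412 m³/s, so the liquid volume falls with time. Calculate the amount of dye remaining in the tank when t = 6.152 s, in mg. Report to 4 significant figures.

21.65 mg

Total volume: dV/dt = Q_in − Q_out = -0.274200 m³/s, so V(t) = 7.732 − 0.274200 t and V(6.152) = 6.04512 m³.
Solute balance: dm/dt = 0 − Q_out C = −Q_out m/V(t).
dm/m = −Q_out dt/(V₀ − 0.274200 t); integrating gives ln(m/m₀) = −(Q_out/(Q_in−Q_out)) ln(V/V₀).
m = m₀ (V₀/V)^(Q_out/(Q_in−Q_out)) = 50.38 × (7.732/6.04512)^(-3.43253) = 21.6454 mg.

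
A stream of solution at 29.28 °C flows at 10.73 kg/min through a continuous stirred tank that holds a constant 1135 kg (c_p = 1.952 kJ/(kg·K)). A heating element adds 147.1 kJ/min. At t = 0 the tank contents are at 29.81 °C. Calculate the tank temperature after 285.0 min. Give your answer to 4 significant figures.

35.86 °C

M c_p dT/dt = ṁ c_p (T_in − T) + Q̇.
τ = M/ṁ = 105.778 min; T_ss = T_in + Q̇/(ṁ c_p) = 29.28 + 147.1/(10.73·1.952) = 36.3032 °C.
Integrating: T(t) = T_ss + (T₀ − T_ss) e^(−t/τ).
T(285.0) = 36.3032 + (-6.49317)·e^(−285.0/105.778) = 36.3032 + (-6.49317)·0.0675885 = 35.8643 °C.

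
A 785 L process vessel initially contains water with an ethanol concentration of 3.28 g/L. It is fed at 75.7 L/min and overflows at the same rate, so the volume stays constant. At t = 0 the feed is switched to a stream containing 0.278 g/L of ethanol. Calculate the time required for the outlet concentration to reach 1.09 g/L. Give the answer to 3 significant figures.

13.6 min

Species balance: V dC/dt = Q(C_in − C) ⇒ τ = V/Q = 10.370 min.
C(t) = C_in + (C₀ − C_in) e^(−t/τ). Set C = 1.09 and solve for t:
e^(−t/τ) = (C − C_in)/(C₀ − C_in) = (1.09 − 0.278)/(3.28 − 0.278) = 0.27049
t = −τ ln(…) = 10.370 × 1.3075 = 13.559 min.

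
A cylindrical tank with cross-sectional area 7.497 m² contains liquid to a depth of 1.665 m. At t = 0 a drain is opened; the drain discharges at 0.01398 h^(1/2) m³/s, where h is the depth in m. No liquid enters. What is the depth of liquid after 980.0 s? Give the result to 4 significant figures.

0.1418 m

A dh/dt = −Q_out = −0.01398 √h.
Separate and integrate: 2(√h − √h₀) = −(0.01398/A) t.
√h = √1.665 − 0.01398·980.0/(2·7.497) = 1.29035 − 0.913725 = 0.376623.
h = 0.376623² = 0.141845 m.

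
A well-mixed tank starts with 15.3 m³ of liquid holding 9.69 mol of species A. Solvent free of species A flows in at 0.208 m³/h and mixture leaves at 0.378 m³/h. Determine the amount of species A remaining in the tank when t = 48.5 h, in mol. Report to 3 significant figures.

1.73 mol

Total volume: dV/dt = Q_in − Q_out = -0.17000 m³/h, so V(t) = 15.3 − 0.17000 t and V(48.5) = 7.0550 m³.
Species balance (pure solvent in): dm/dt = −Q_out · m/V(t).
dm/m = −Q_out dt/(V₀ − 0.17000 t); integrating gives ln(m/m₀) = −(Q_out/(Q_in−Q_out)) ln(V/V₀).
m = m₀ (V₀/V)^(Q_out/(Q_in−Q_out)) = 9.69 × (15.3/7.0550)^(-2.2235) = 1.7329 mol.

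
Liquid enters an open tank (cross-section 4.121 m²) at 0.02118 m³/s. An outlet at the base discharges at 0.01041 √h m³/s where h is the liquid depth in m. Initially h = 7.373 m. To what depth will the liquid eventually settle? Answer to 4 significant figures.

4.140 m

Mass balance (ρ constant): A dh/dt = Q_in − 0.01041 √h. At steady state dh/dt = 0:
Q_in = 0.01041 √h_ss ⇒ √h_ss = 0.02118/0.01041 = 2.03458.
h_ss = 2.03458² = 4.13952 m. (Since h₀ = 7.373 m > h_ss, the level will fall toward this value.)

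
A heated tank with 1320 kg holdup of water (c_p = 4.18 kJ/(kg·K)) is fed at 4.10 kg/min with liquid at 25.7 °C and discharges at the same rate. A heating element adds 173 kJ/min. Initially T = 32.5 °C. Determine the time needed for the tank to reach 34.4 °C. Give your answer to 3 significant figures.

277 min

Heat balance on the well-mixed liquid: M c_p dT/dt = ṁ c_p (T_in − T) + 173.
τ = M/ṁ = 321.95 min; T_ss = T_in + Q̇/(ṁ c_p) = 35.795 °C.
T(t) = T_ss + (T₀ − T_ss) e^(−t/τ). Set T = 34.4:
e^(−t/τ) = (34.4 − 35.795)/(32.5 − 35.795) = 0.42329
t = −321.95 · ln(0.42329) = 276.78 min.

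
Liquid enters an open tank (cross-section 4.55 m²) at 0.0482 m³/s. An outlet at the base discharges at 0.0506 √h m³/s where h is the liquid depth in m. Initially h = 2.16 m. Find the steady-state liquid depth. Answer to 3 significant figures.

0.907 m

Unsteady balance on liquid volume: A dh/dt = Q_in − 0.0506 √h. At steady state dh/dt = 0:
Q_in = 0.0506 √h_ss ⇒ √h_ss = 0.0482/0.0506 = 0.95257.
h_ss = 0.95257² = 0.90739 m. (Since h₀ = 2.16 m > h_ss, the level will fall toward this value.)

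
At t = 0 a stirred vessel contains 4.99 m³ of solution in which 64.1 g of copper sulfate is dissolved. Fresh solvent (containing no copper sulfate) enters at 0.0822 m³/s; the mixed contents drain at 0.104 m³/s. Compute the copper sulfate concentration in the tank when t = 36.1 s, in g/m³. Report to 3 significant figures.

Let m(t) be the amount of copper sulfate. Volume: V(t) = V₀ + (Q_in − Q_out) t = 4.99 − 0.021800 t; V(36.1) = 4.2030 m³.
Species balance (pure solvent in): dm/dt = −Q_out · m/V(t).
Separate: dm/m = −Q_out dt/V(t) ⇒ ln(m/m₀) = −(Q_out/(Q_in−Q_out)) ln(V/V₀).
m = m₀ (V₀/V)^(Q_out/(Q_in−Q_out)) = 64.1 × (4.99/4.2030)^(-4.7706) = 28.266 g.
C = m/V = 28.266/4.2030 = 6.7251 g/m³.

6.73 g/m³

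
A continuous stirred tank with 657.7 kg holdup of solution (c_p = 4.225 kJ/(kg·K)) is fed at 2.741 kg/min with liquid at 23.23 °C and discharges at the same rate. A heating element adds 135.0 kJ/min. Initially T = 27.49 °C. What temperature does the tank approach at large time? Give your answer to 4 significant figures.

M c_p dT/dt = ṁ c_p (T_in − T) + Q̇.
At steady state dT/dt = 0 ⇒ T_ss = T_in + Q̇/(ṁ c_p) = 23.23 + 135.0/(2.741·4.225) = 34.8873 °C.

34.89 °C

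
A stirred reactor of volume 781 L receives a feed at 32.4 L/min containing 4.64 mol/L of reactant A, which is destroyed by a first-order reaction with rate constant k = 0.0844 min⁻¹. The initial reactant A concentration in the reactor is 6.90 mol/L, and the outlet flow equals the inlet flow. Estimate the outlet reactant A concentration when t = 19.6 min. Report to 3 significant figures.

V dC/dt = Q(C_in − C) − k V C.
dC/dt = (Q/V) C_in − (Q/V + k) C; effective rate a = Q/V + k = 0.041485 + 0.0844 = 0.12589 min⁻¹.
C_ss = Q C_in/(Q + kV) = 1.5291 mol/L; C(t) = C_ss + (C₀ − C_ss) e^(−a t).
C(19.6) = 1.5291 + (5.3709)·e^(−0.12589·19.6) = 1.5291 + (5.3709)·0.084809 = 1.9846 mol/L.

1.98 mol/L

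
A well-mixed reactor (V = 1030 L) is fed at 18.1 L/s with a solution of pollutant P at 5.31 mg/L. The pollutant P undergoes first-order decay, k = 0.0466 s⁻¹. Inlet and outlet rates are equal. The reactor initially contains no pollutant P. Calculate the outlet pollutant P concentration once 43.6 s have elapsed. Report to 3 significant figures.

1.37 mg/L

V dC/dt = Q(C_in − C) − k V C.
dC/dt = (Q/V) C_in − (Q/V + k) C; effective rate a = Q/V + k = 0.017573 + 0.0466 = 0.064173 s⁻¹.
C_ss = Q C_in/(Q + kV) = 1.4541 mg/L; C(t) = C_ss + (C₀ − C_ss) e^(−a t).
C(43.6) = 1.4541 + (-1.4541)·e^(−0.064173·43.6) = 1.4541 + (-1.4541)·0.060936 = 1.3655 mg/L.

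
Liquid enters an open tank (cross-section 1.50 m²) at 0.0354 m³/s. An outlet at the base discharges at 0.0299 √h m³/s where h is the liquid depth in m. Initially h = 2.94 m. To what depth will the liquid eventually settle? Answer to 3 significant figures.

Level balance: A dh/dt = 0.0354 − 0.0299 √h. Setting dh/dt = 0:
Q_in = 0.0299 √h_ss ⇒ √h_ss = 0.0354/0.0299 = 1.1839.
h_ss = 1.1839² = 1.4017 m. (Since h₀ = 2.94 m > h_ss, the level will fall toward this value.)

1.40 m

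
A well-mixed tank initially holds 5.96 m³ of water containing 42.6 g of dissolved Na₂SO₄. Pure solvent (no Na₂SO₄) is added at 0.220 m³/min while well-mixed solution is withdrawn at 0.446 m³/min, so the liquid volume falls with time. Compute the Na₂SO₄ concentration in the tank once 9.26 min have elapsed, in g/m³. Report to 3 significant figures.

4.69 g/m³

Let m(t) be the amount of Na₂SO₄. Volume: V(t) = V₀ + (Q_in − Q_out) t = 5.96 − 0.22600 t; V(9.26) = 3.8672 m³.
Solute balance: dm/dt = 0 − Q_out C = −Q_out m/V(t).
Separate: dm/m = −Q_out dt/V(t) ⇒ ln(m/m₀) = −(Q_out/(Q_in−Q_out)) ln(V/V₀).
m = m₀ (V₀/V)^(Q_out/(Q_in−Q_out)) = 42.6 × (5.96/3.8672)^(-1.9735) = 18.143 g.
C = m/V = 18.143/3.8672 = 4.6914 g/m³.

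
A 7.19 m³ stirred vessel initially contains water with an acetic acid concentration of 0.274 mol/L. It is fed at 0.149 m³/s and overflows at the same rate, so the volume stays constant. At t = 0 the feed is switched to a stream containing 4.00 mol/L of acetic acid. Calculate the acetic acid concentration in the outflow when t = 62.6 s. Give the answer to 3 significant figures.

Species balance on the tank: V dC/dt = Q(C_in − C).
So dC/dt = (C_in − C)/τ with τ = V/Q = 7.19/0.149 = 48.255 s.
C approaches C_in exponentially: C(t) = C_in + (C₀ − C_in) e^(−t/τ).
C(62.6) = 4.00 + (0.274 − 4.00)·e^(−62.6/48.255) = 4.00 + (-3.7260)·0.27328 = 2.9818 mol/L.

2.98 mol/L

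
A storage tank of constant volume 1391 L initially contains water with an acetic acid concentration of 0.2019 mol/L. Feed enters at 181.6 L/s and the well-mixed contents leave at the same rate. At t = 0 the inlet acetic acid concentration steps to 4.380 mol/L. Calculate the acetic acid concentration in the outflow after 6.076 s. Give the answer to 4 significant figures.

Species balance on the tank: V dC/dt = Q(C_in − C).
Time constant τ = V/Q = 1391/181.6 = 7.65969 s.
C approaches C_in exponentially: C(t) = C_in + (C₀ − C_in) e^(−t/τ).
C(6.076) = 4.380 + (0.2019 − 4.380)·e^(−6.076/7.65969) = 4.380 + (-4.17810)·0.452375 = 2.48993 mol/L.

2.490 mol/L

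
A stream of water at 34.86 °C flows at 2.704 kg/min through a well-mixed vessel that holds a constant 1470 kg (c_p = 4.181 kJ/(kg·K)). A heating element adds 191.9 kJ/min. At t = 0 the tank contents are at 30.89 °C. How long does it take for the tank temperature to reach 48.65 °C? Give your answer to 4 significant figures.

1024 min

M c_p dT/dt = ṁ c_p (T_in − T) + Q̇.
τ = M/ṁ = 543.639 min; T_ss = T_in + Q̇/(ṁ c_p) = 51.8342 °C.
T(t) = T_ss + (T₀ − T_ss) e^(−t/τ). Set T = 48.65:
e^(−t/τ) = (48.65 − 51.8342)/(30.89 − 51.8342) = 0.152031
t = −543.639 · ln(0.152031) = 1024.04 min.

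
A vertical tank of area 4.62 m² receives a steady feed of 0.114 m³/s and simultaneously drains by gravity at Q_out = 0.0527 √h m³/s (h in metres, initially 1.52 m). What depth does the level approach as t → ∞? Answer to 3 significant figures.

4.68 m

Volume balance on the tank: A dh/dt = Q_in − 0.0527 √h. At steady state dh/dt = 0:
Q_in = 0.0527 √h_ss ⇒ √h_ss = 0.114/0.0527 = 2.1632.
h_ss = 2.1632² = 4.6794 m. (Since h₀ = 1.52 m < h_ss, the level will rise toward this value.)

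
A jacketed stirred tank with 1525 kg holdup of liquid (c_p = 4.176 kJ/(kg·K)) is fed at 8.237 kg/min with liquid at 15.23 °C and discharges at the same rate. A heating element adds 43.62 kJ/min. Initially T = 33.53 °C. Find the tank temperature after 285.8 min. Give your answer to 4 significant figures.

20.14 °C

Heat balance on the well-mixed liquid: M c_p dT/dt = ṁ c_p (T_in − T) + 43.62.
Rearrange: dT/dt = (T_ss − T)/τ with τ = M/ṁ = 185.140 min and T_ss = T_in + Q̇/(ṁ c_p) = 16.4981 °C.
This is linear first-order; T(t) = T_ss + (T₀ − T_ss) e^(−t/τ).
T(285.8) = 16.4981 + (17.0319)·e^(−285.8/185.140) = 16.4981 + (17.0319)·0.213590 = 20.1360 °C.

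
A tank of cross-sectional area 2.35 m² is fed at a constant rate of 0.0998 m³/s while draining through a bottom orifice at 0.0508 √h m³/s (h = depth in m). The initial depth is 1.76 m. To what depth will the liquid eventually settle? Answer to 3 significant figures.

Level balance: A dh/dt = 0.0998 − 0.0508 √h. Setting dh/dt = 0:
Q_in = 0.0508 √h_ss ⇒ √h_ss = 0.0998/0.0508 = 1.9646.
h_ss = 1.9646² = 3.8595 m. (Since h₀ = 1.76 m < h_ss, the level will rise toward this value.)

3.86 m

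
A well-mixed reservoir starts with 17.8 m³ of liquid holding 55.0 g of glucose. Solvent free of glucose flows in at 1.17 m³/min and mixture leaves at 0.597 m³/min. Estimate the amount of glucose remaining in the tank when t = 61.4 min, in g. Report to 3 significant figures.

Let m(t) be the amount of glucose. Volume: V(t) = V₀ + (Q_in − Q_out) t = 17.8 + 0.57300 t; V(61.4) = 52.982 m³.
No glucose enters, so dm/dt = −Q_out · (m/V).
dm/m = −Q_out dt/(V₀ + 0.57300 t); integrating gives ln(m/m₀) = −(Q_out/(Q_in−Q_out)) ln(V/V₀).
m = m₀ (V₀/V)^(Q_out/(Q_in−Q_out)) = 55.0 × (17.8/52.982)^(1.0419) = 17.653 g.

17.7 g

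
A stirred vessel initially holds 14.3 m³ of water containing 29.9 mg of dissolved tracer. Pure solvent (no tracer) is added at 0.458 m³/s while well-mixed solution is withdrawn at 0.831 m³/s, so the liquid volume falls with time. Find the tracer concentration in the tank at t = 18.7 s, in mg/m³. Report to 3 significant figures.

Total volume: dV/dt = Q_in − Q_out = -0.37300 m³/s, so V(t) = 14.3 − 0.37300 t and V(18.7) = 7.3249 m³.
No tracer enters, so dm/dt = −Q_out · (m/V).
Separate: dm/m = −Q_out dt/V(t) ⇒ ln(m/m₀) = −(Q_out/(Q_in−Q_out)) ln(V/V₀).
m = m₀ (V₀/V)^(Q_out/(Q_in−Q_out)) = 29.9 × (14.3/7.3249)^(-2.2279) = 6.7359 mg.
C = m/V = 6.7359/7.3249 = 0.91959 mg/m³.

0.920 mg/m³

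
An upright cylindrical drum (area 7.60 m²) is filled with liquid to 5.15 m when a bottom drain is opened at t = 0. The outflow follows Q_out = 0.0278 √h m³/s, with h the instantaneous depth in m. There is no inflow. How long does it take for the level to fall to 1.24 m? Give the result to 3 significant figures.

632 s

Accumulation of liquid (constant cross-section A): A dh/dt = −0.0278 √h.
Separate and integrate: 2(√h − √h₀) = −(0.0278/A) t.
t = 2A(√h₀ − √h)/0.0278 = 2·7.60·(√5.15 − √1.24)/0.0278
  = 15.200 × (2.2694 − 1.1136) / 0.0278 = 631.95 s.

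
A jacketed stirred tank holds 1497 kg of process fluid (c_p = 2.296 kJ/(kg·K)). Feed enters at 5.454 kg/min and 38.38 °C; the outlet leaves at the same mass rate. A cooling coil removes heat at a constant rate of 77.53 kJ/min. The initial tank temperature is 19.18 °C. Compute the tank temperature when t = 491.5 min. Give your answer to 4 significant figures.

Unsteady energy balance on the tank contents: M c_p dT/dt = ṁ c_p (T_in − T) − 77.53.
Rearrange: dT/dt = (T_ss − T)/τ with τ = M/ṁ = 274.477 min and T_ss = T_in − Q̇/(ṁ c_p) = 32.1887 °C.
This is linear first-order; T(t) = T_ss + (T₀ − T_ss) e^(−t/τ).
T(491.5) = 32.1887 + (-13.0087)·e^(−491.5/274.477) = 32.1887 + (-13.0087)·0.166847 = 30.0182 °C.

30.02 °C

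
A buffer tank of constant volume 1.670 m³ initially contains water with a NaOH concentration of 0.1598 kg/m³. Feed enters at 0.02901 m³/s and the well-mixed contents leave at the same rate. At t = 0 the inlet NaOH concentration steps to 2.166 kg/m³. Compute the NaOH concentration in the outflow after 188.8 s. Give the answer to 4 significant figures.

2.090 kg/m³

Accumulation = in − out for the solute gives V dC/dt = Q(C_in − C).
Time constant τ = V/Q = 1.670/0.02901 = 57.5664 s.
C approaches C_in exponentially: C(t) = C_in + (C₀ − C_in) e^(−t/τ).
C(188.8) = 2.166 + (0.1598 − 2.166)·e^(−188.8/57.5664) = 2.166 + (-2.00620)·0.0376398 = 2.09049 kg/m³.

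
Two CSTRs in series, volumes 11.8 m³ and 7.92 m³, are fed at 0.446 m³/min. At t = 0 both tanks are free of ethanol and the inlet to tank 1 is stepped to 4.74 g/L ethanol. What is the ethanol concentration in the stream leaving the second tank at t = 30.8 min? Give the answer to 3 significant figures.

1.95 g/L

Time constants: τᵢ = Vᵢ/Q for each well-mixed tank.
τ₁ = 11.8/0.446 = 26.457 min; τ₂ = 7.92/0.446 = 17.758 min.
Tank 1: C₁ = C_in(1 − e^(−t/τ₁)). Tank 2 (τ₁ ≠ τ₂): C₂ = C_in[1 − (τ₁ e^(−t/τ₁) − τ₂ e^(−t/τ₂))/(τ₁ − τ₂)].
At t = 30.8: e^(−t/τ₁) = 0.31219, e^(−t/τ₂) = 0.17650.
C₂ = 4.74·[1 − (26.457·0.31219 − 17.758·0.17650)/(8.6996)] = 4.74·0.41082 = 1.9473 g/L.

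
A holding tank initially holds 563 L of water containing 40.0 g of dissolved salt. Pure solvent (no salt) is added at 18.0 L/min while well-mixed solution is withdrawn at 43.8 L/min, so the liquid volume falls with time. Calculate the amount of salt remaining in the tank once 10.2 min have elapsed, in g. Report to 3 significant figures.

13.7 g

Total volume: dV/dt = Q_in − Q_out = -25.800 L/min, so V(t) = 563 − 25.800 t and V(10.2) = 299.84 L.
No salt enters, so dm/dt = −Q_out · (m/V).
dm/m = −Q_out dt/(V₀ − 25.800 t); integrating gives ln(m/m₀) = −(Q_out/(Q_in−Q_out)) ln(V/V₀).
m = m₀ (V₀/V)^(Q_out/(Q_in−Q_out)) = 40.0 × (563/299.84)^(-1.6977) = 13.726 g.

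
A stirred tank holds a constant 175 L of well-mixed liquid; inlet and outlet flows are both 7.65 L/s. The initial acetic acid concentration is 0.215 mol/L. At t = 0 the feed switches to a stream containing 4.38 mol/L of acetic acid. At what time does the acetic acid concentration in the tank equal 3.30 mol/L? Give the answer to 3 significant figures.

30.9 s

Unsteady species balance (constant V, well mixed): V dC/dt = Q(C_in − C), so τ = V/Q = 22.876 s.
C(t) = C_in + (C₀ − C_in) e^(−t/τ). Set C = 3.30 and solve for t:
e^(−t/τ) = (C − C_in)/(C₀ − C_in) = (3.30 − 4.38)/(0.215 − 4.38) = 0.25930
t = −τ ln(…) = 22.876 × 1.3498 = 30.877 s.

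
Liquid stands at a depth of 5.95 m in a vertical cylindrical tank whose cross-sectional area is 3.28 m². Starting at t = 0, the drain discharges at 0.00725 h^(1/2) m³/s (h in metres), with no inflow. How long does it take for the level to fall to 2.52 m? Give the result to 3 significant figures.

771 s

A dh/dt = −Q_out = −0.00725 √h.
This is separable: 2 d(√h)/dt = −0.00725/A, so √h = √h₀ − (0.00725/(2A)) t.
t = 2A(√h₀ − √h)/0.00725 = 2·3.28·(√5.95 − √2.52)/0.00725
  = 6.5600 × (2.4393 − 1.5875) / 0.00725 = 770.74 s.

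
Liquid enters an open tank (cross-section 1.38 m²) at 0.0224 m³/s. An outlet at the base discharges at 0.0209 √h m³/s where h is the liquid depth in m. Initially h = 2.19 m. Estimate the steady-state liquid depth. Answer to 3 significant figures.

A dh/dt = Q_in − 0.0209 √h. Steady state requires inflow = outflow:
Q_in = 0.0209 √h_ss ⇒ √h_ss = 0.0224/0.0209 = 1.0718.
h_ss = 1.0718² = 1.1487 m. (Since h₀ = 2.19 m > h_ss, the level will fall toward this value.)

1.15 m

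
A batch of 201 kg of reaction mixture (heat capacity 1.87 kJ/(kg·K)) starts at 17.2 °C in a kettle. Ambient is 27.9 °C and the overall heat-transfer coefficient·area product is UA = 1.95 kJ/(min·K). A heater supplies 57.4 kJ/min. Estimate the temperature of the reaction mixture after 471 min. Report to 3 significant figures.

53.8 °C

Unsteady energy balance on the tank contents: M c_p dT/dt = −UA(T − T_amb) + Q̇.
dT/dt = (T_ss − T)/τ with T_ss = T_amb + Q̇/UA = 27.9 + 57.4/1.95 = 57.336 °C, τ = M c_p/UA = 201·1.87/1.95 = 192.75 min.
Solution: T(t) = T_ss + (T₀ − T_ss) e^(−t/τ).
T(471) = 57.336 + (-40.136)·0.086854 = 53.850 °C.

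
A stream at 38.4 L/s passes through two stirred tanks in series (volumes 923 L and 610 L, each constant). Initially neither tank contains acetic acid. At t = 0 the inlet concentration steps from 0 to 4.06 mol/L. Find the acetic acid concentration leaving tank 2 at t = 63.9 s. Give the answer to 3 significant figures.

Each tank obeys Vᵢ dCᵢ/dt = Q(Cᵢ₋₁ − Cᵢ), so τᵢ = Vᵢ/Q.
τ₁ = 923/38.4 = 24.036 s; τ₂ = 610/38.4 = 15.885 s.
Tank 1: C₁ = C_in(1 − e^(−t/τ₁)). Tank 2 (τ₁ ≠ τ₂): C₂ = C_in[1 − (τ₁ e^(−t/τ₁) − τ₂ e^(−t/τ₂))/(τ₁ − τ₂)].
At t = 63.9: e^(−t/τ₁) = 0.070056, e^(−t/τ₂) = 0.017907.
C₂ = 4.06·[1 − (24.036·0.070056 − 15.885·0.017907)/(8.1510)] = 4.06·0.82831 = 3.3629 mol/L.

3.36 mol/L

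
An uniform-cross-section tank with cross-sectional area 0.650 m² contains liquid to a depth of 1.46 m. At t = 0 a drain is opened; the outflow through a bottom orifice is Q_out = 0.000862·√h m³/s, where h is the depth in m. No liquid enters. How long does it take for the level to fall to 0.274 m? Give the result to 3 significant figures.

With no inflow, A dh/dt = −0.000862 √h.
∫ h^(−1/2) dh = −(0.000862/A) ∫ dt, giving 2√h = 2√h₀ − (0.000862/A) t.
t = 2A(√h₀ − √h)/0.000862 = 2·0.650·(√1.46 − √0.274)/0.000862
  = 1.3000 × (1.2083 − 0.52345) / 0.000862 = 1032.8 s.

1030 s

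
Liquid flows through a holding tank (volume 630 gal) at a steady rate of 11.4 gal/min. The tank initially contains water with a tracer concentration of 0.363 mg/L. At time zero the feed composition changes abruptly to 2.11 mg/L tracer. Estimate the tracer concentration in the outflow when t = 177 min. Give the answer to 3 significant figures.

Unsteady species balance (constant V, well mixed): V dC/dt = Q(C_in − C).
So dC/dt = (C_in − C)/τ with τ = V/Q = 630/11.4 = 55.263 min.
Solution: C(t) = C_in + (C₀ − C_in) e^(−t/τ).
C(177) = 2.11 + (0.363 − 2.11)·e^(−177/55.263) = 2.11 + (-1.7470)·0.040646 = 2.0390 mg/L.

2.04 mg/L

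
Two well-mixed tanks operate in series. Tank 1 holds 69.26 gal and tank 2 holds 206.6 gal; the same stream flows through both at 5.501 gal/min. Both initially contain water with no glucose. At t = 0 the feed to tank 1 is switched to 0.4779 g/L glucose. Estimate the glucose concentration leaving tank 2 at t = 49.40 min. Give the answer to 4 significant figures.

0.2897 g/L

Each tank obeys Vᵢ dCᵢ/dt = Q(Cᵢ₋₁ − Cᵢ), so τᵢ = Vᵢ/Q.
τ₁ = 69.26/5.501 = 12.5904 min; τ₂ = 206.6/5.501 = 37.5568 min.
Tank 1: C₁ = C_in(1 − e^(−t/τ₁)). Tank 2 (τ₁ ≠ τ₂): C₂ = C_in[1 − (τ₁ e^(−t/τ₁) − τ₂ e^(−t/τ₂))/(τ₁ − τ₂)].
At t = 49.40: e^(−t/τ₁) = 0.0197695, e^(−t/τ₂) = 0.268383.
C₂ = 0.4779·[1 − (12.5904·0.0197695 − 37.5568·0.268383)/(-24.9664)] = 0.4779·0.606242 = 0.289723 g/L.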